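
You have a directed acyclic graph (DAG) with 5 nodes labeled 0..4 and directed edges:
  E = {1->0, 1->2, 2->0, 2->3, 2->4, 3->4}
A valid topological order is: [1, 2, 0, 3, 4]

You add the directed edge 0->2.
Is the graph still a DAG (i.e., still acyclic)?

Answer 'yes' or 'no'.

Answer: no

Derivation:
Given toposort: [1, 2, 0, 3, 4]
Position of 0: index 2; position of 2: index 1
New edge 0->2: backward (u after v in old order)
Backward edge: old toposort is now invalid. Check if this creates a cycle.
Does 2 already reach 0? Reachable from 2: [0, 2, 3, 4]. YES -> cycle!
Still a DAG? no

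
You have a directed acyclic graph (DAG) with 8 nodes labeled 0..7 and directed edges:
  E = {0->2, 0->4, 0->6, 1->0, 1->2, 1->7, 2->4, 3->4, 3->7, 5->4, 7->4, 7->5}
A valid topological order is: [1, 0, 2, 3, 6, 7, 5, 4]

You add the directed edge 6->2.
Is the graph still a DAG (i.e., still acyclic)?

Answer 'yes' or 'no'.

Given toposort: [1, 0, 2, 3, 6, 7, 5, 4]
Position of 6: index 4; position of 2: index 2
New edge 6->2: backward (u after v in old order)
Backward edge: old toposort is now invalid. Check if this creates a cycle.
Does 2 already reach 6? Reachable from 2: [2, 4]. NO -> still a DAG (reorder needed).
Still a DAG? yes

Answer: yes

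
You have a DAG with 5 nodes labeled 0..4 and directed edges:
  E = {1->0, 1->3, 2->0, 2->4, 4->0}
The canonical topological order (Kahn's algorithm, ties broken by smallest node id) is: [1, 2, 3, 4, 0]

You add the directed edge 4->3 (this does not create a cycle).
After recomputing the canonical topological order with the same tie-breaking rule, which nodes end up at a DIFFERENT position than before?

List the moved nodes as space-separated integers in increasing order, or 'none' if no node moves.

Old toposort: [1, 2, 3, 4, 0]
Added edge 4->3
Recompute Kahn (smallest-id tiebreak):
  initial in-degrees: [3, 0, 0, 2, 1]
  ready (indeg=0): [1, 2]
  pop 1: indeg[0]->2; indeg[3]->1 | ready=[2] | order so far=[1]
  pop 2: indeg[0]->1; indeg[4]->0 | ready=[4] | order so far=[1, 2]
  pop 4: indeg[0]->0; indeg[3]->0 | ready=[0, 3] | order so far=[1, 2, 4]
  pop 0: no out-edges | ready=[3] | order so far=[1, 2, 4, 0]
  pop 3: no out-edges | ready=[] | order so far=[1, 2, 4, 0, 3]
New canonical toposort: [1, 2, 4, 0, 3]
Compare positions:
  Node 0: index 4 -> 3 (moved)
  Node 1: index 0 -> 0 (same)
  Node 2: index 1 -> 1 (same)
  Node 3: index 2 -> 4 (moved)
  Node 4: index 3 -> 2 (moved)
Nodes that changed position: 0 3 4

Answer: 0 3 4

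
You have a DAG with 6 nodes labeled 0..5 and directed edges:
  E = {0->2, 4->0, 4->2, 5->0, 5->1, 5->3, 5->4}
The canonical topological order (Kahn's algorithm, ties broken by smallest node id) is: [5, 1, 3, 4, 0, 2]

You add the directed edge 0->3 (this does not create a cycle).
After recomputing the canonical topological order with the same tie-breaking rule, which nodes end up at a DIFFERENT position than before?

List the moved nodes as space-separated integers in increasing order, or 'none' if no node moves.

Answer: 0 2 3 4

Derivation:
Old toposort: [5, 1, 3, 4, 0, 2]
Added edge 0->3
Recompute Kahn (smallest-id tiebreak):
  initial in-degrees: [2, 1, 2, 2, 1, 0]
  ready (indeg=0): [5]
  pop 5: indeg[0]->1; indeg[1]->0; indeg[3]->1; indeg[4]->0 | ready=[1, 4] | order so far=[5]
  pop 1: no out-edges | ready=[4] | order so far=[5, 1]
  pop 4: indeg[0]->0; indeg[2]->1 | ready=[0] | order so far=[5, 1, 4]
  pop 0: indeg[2]->0; indeg[3]->0 | ready=[2, 3] | order so far=[5, 1, 4, 0]
  pop 2: no out-edges | ready=[3] | order so far=[5, 1, 4, 0, 2]
  pop 3: no out-edges | ready=[] | order so far=[5, 1, 4, 0, 2, 3]
New canonical toposort: [5, 1, 4, 0, 2, 3]
Compare positions:
  Node 0: index 4 -> 3 (moved)
  Node 1: index 1 -> 1 (same)
  Node 2: index 5 -> 4 (moved)
  Node 3: index 2 -> 5 (moved)
  Node 4: index 3 -> 2 (moved)
  Node 5: index 0 -> 0 (same)
Nodes that changed position: 0 2 3 4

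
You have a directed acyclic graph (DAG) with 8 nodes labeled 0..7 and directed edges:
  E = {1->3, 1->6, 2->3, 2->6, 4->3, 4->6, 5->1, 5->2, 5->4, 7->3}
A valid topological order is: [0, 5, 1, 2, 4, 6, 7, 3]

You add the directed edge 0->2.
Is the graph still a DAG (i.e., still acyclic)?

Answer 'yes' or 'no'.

Given toposort: [0, 5, 1, 2, 4, 6, 7, 3]
Position of 0: index 0; position of 2: index 3
New edge 0->2: forward
Forward edge: respects the existing order. Still a DAG, same toposort still valid.
Still a DAG? yes

Answer: yes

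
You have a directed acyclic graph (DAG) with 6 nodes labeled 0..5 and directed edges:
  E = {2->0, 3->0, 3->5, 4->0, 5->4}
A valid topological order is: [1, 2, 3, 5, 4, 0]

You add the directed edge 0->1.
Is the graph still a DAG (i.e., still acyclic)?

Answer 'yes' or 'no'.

Answer: yes

Derivation:
Given toposort: [1, 2, 3, 5, 4, 0]
Position of 0: index 5; position of 1: index 0
New edge 0->1: backward (u after v in old order)
Backward edge: old toposort is now invalid. Check if this creates a cycle.
Does 1 already reach 0? Reachable from 1: [1]. NO -> still a DAG (reorder needed).
Still a DAG? yes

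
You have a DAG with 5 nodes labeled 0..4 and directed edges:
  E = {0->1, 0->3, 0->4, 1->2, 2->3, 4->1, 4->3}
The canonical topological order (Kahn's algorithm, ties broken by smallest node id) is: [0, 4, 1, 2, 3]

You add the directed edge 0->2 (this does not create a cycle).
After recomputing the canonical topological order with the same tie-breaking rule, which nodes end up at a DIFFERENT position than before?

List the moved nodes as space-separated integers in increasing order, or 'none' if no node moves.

Old toposort: [0, 4, 1, 2, 3]
Added edge 0->2
Recompute Kahn (smallest-id tiebreak):
  initial in-degrees: [0, 2, 2, 3, 1]
  ready (indeg=0): [0]
  pop 0: indeg[1]->1; indeg[2]->1; indeg[3]->2; indeg[4]->0 | ready=[4] | order so far=[0]
  pop 4: indeg[1]->0; indeg[3]->1 | ready=[1] | order so far=[0, 4]
  pop 1: indeg[2]->0 | ready=[2] | order so far=[0, 4, 1]
  pop 2: indeg[3]->0 | ready=[3] | order so far=[0, 4, 1, 2]
  pop 3: no out-edges | ready=[] | order so far=[0, 4, 1, 2, 3]
New canonical toposort: [0, 4, 1, 2, 3]
Compare positions:
  Node 0: index 0 -> 0 (same)
  Node 1: index 2 -> 2 (same)
  Node 2: index 3 -> 3 (same)
  Node 3: index 4 -> 4 (same)
  Node 4: index 1 -> 1 (same)
Nodes that changed position: none

Answer: none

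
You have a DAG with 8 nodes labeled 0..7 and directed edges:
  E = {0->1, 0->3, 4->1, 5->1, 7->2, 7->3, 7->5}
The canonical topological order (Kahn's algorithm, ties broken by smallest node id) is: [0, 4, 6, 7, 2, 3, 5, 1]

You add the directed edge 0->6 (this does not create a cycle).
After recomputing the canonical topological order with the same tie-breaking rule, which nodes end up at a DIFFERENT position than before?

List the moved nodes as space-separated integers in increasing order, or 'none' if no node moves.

Old toposort: [0, 4, 6, 7, 2, 3, 5, 1]
Added edge 0->6
Recompute Kahn (smallest-id tiebreak):
  initial in-degrees: [0, 3, 1, 2, 0, 1, 1, 0]
  ready (indeg=0): [0, 4, 7]
  pop 0: indeg[1]->2; indeg[3]->1; indeg[6]->0 | ready=[4, 6, 7] | order so far=[0]
  pop 4: indeg[1]->1 | ready=[6, 7] | order so far=[0, 4]
  pop 6: no out-edges | ready=[7] | order so far=[0, 4, 6]
  pop 7: indeg[2]->0; indeg[3]->0; indeg[5]->0 | ready=[2, 3, 5] | order so far=[0, 4, 6, 7]
  pop 2: no out-edges | ready=[3, 5] | order so far=[0, 4, 6, 7, 2]
  pop 3: no out-edges | ready=[5] | order so far=[0, 4, 6, 7, 2, 3]
  pop 5: indeg[1]->0 | ready=[1] | order so far=[0, 4, 6, 7, 2, 3, 5]
  pop 1: no out-edges | ready=[] | order so far=[0, 4, 6, 7, 2, 3, 5, 1]
New canonical toposort: [0, 4, 6, 7, 2, 3, 5, 1]
Compare positions:
  Node 0: index 0 -> 0 (same)
  Node 1: index 7 -> 7 (same)
  Node 2: index 4 -> 4 (same)
  Node 3: index 5 -> 5 (same)
  Node 4: index 1 -> 1 (same)
  Node 5: index 6 -> 6 (same)
  Node 6: index 2 -> 2 (same)
  Node 7: index 3 -> 3 (same)
Nodes that changed position: none

Answer: none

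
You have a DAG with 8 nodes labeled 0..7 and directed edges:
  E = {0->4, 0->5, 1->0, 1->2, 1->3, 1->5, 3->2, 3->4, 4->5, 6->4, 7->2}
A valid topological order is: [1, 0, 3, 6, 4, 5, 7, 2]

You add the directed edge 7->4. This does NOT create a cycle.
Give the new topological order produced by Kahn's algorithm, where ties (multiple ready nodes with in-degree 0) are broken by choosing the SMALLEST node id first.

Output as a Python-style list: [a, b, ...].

Old toposort: [1, 0, 3, 6, 4, 5, 7, 2]
Added edge: 7->4
Position of 7 (6) > position of 4 (4). Must reorder: 7 must now come before 4.
Run Kahn's algorithm (break ties by smallest node id):
  initial in-degrees: [1, 0, 3, 1, 4, 3, 0, 0]
  ready (indeg=0): [1, 6, 7]
  pop 1: indeg[0]->0; indeg[2]->2; indeg[3]->0; indeg[5]->2 | ready=[0, 3, 6, 7] | order so far=[1]
  pop 0: indeg[4]->3; indeg[5]->1 | ready=[3, 6, 7] | order so far=[1, 0]
  pop 3: indeg[2]->1; indeg[4]->2 | ready=[6, 7] | order so far=[1, 0, 3]
  pop 6: indeg[4]->1 | ready=[7] | order so far=[1, 0, 3, 6]
  pop 7: indeg[2]->0; indeg[4]->0 | ready=[2, 4] | order so far=[1, 0, 3, 6, 7]
  pop 2: no out-edges | ready=[4] | order so far=[1, 0, 3, 6, 7, 2]
  pop 4: indeg[5]->0 | ready=[5] | order so far=[1, 0, 3, 6, 7, 2, 4]
  pop 5: no out-edges | ready=[] | order so far=[1, 0, 3, 6, 7, 2, 4, 5]
  Result: [1, 0, 3, 6, 7, 2, 4, 5]

Answer: [1, 0, 3, 6, 7, 2, 4, 5]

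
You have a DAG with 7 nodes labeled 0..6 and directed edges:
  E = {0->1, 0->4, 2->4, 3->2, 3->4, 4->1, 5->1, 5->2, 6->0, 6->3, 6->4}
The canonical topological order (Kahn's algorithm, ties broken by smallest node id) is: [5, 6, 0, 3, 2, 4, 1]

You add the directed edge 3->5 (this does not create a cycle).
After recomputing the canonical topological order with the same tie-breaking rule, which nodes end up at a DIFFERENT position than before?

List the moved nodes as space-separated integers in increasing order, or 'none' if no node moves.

Old toposort: [5, 6, 0, 3, 2, 4, 1]
Added edge 3->5
Recompute Kahn (smallest-id tiebreak):
  initial in-degrees: [1, 3, 2, 1, 4, 1, 0]
  ready (indeg=0): [6]
  pop 6: indeg[0]->0; indeg[3]->0; indeg[4]->3 | ready=[0, 3] | order so far=[6]
  pop 0: indeg[1]->2; indeg[4]->2 | ready=[3] | order so far=[6, 0]
  pop 3: indeg[2]->1; indeg[4]->1; indeg[5]->0 | ready=[5] | order so far=[6, 0, 3]
  pop 5: indeg[1]->1; indeg[2]->0 | ready=[2] | order so far=[6, 0, 3, 5]
  pop 2: indeg[4]->0 | ready=[4] | order so far=[6, 0, 3, 5, 2]
  pop 4: indeg[1]->0 | ready=[1] | order so far=[6, 0, 3, 5, 2, 4]
  pop 1: no out-edges | ready=[] | order so far=[6, 0, 3, 5, 2, 4, 1]
New canonical toposort: [6, 0, 3, 5, 2, 4, 1]
Compare positions:
  Node 0: index 2 -> 1 (moved)
  Node 1: index 6 -> 6 (same)
  Node 2: index 4 -> 4 (same)
  Node 3: index 3 -> 2 (moved)
  Node 4: index 5 -> 5 (same)
  Node 5: index 0 -> 3 (moved)
  Node 6: index 1 -> 0 (moved)
Nodes that changed position: 0 3 5 6

Answer: 0 3 5 6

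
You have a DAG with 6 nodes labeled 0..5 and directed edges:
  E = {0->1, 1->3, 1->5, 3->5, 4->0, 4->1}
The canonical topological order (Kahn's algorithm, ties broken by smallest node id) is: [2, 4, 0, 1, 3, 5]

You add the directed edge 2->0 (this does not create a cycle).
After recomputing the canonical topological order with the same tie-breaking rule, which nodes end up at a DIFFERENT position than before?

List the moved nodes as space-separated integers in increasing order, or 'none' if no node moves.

Answer: none

Derivation:
Old toposort: [2, 4, 0, 1, 3, 5]
Added edge 2->0
Recompute Kahn (smallest-id tiebreak):
  initial in-degrees: [2, 2, 0, 1, 0, 2]
  ready (indeg=0): [2, 4]
  pop 2: indeg[0]->1 | ready=[4] | order so far=[2]
  pop 4: indeg[0]->0; indeg[1]->1 | ready=[0] | order so far=[2, 4]
  pop 0: indeg[1]->0 | ready=[1] | order so far=[2, 4, 0]
  pop 1: indeg[3]->0; indeg[5]->1 | ready=[3] | order so far=[2, 4, 0, 1]
  pop 3: indeg[5]->0 | ready=[5] | order so far=[2, 4, 0, 1, 3]
  pop 5: no out-edges | ready=[] | order so far=[2, 4, 0, 1, 3, 5]
New canonical toposort: [2, 4, 0, 1, 3, 5]
Compare positions:
  Node 0: index 2 -> 2 (same)
  Node 1: index 3 -> 3 (same)
  Node 2: index 0 -> 0 (same)
  Node 3: index 4 -> 4 (same)
  Node 4: index 1 -> 1 (same)
  Node 5: index 5 -> 5 (same)
Nodes that changed position: none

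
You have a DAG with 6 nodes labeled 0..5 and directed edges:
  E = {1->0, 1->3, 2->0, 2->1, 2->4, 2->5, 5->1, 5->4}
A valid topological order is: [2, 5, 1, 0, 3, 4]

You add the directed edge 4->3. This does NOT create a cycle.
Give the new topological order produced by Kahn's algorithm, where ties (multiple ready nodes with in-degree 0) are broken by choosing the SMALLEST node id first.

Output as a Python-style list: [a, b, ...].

Old toposort: [2, 5, 1, 0, 3, 4]
Added edge: 4->3
Position of 4 (5) > position of 3 (4). Must reorder: 4 must now come before 3.
Run Kahn's algorithm (break ties by smallest node id):
  initial in-degrees: [2, 2, 0, 2, 2, 1]
  ready (indeg=0): [2]
  pop 2: indeg[0]->1; indeg[1]->1; indeg[4]->1; indeg[5]->0 | ready=[5] | order so far=[2]
  pop 5: indeg[1]->0; indeg[4]->0 | ready=[1, 4] | order so far=[2, 5]
  pop 1: indeg[0]->0; indeg[3]->1 | ready=[0, 4] | order so far=[2, 5, 1]
  pop 0: no out-edges | ready=[4] | order so far=[2, 5, 1, 0]
  pop 4: indeg[3]->0 | ready=[3] | order so far=[2, 5, 1, 0, 4]
  pop 3: no out-edges | ready=[] | order so far=[2, 5, 1, 0, 4, 3]
  Result: [2, 5, 1, 0, 4, 3]

Answer: [2, 5, 1, 0, 4, 3]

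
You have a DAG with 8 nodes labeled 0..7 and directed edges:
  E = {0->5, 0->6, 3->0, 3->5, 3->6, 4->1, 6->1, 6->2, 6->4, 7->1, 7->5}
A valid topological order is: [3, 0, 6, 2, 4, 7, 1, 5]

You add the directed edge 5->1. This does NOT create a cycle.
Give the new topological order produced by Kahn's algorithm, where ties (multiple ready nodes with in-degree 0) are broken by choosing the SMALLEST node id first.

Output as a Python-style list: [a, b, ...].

Old toposort: [3, 0, 6, 2, 4, 7, 1, 5]
Added edge: 5->1
Position of 5 (7) > position of 1 (6). Must reorder: 5 must now come before 1.
Run Kahn's algorithm (break ties by smallest node id):
  initial in-degrees: [1, 4, 1, 0, 1, 3, 2, 0]
  ready (indeg=0): [3, 7]
  pop 3: indeg[0]->0; indeg[5]->2; indeg[6]->1 | ready=[0, 7] | order so far=[3]
  pop 0: indeg[5]->1; indeg[6]->0 | ready=[6, 7] | order so far=[3, 0]
  pop 6: indeg[1]->3; indeg[2]->0; indeg[4]->0 | ready=[2, 4, 7] | order so far=[3, 0, 6]
  pop 2: no out-edges | ready=[4, 7] | order so far=[3, 0, 6, 2]
  pop 4: indeg[1]->2 | ready=[7] | order so far=[3, 0, 6, 2, 4]
  pop 7: indeg[1]->1; indeg[5]->0 | ready=[5] | order so far=[3, 0, 6, 2, 4, 7]
  pop 5: indeg[1]->0 | ready=[1] | order so far=[3, 0, 6, 2, 4, 7, 5]
  pop 1: no out-edges | ready=[] | order so far=[3, 0, 6, 2, 4, 7, 5, 1]
  Result: [3, 0, 6, 2, 4, 7, 5, 1]

Answer: [3, 0, 6, 2, 4, 7, 5, 1]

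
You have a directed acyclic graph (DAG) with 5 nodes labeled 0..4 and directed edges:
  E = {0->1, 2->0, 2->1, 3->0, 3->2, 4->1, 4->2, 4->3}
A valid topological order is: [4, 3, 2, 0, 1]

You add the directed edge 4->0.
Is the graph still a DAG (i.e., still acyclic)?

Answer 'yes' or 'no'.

Answer: yes

Derivation:
Given toposort: [4, 3, 2, 0, 1]
Position of 4: index 0; position of 0: index 3
New edge 4->0: forward
Forward edge: respects the existing order. Still a DAG, same toposort still valid.
Still a DAG? yes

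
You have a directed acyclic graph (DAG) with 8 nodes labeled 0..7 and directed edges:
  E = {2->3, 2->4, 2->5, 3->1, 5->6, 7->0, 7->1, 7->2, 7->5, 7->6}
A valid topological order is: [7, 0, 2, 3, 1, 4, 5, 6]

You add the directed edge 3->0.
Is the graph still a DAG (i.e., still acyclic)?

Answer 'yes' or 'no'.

Answer: yes

Derivation:
Given toposort: [7, 0, 2, 3, 1, 4, 5, 6]
Position of 3: index 3; position of 0: index 1
New edge 3->0: backward (u after v in old order)
Backward edge: old toposort is now invalid. Check if this creates a cycle.
Does 0 already reach 3? Reachable from 0: [0]. NO -> still a DAG (reorder needed).
Still a DAG? yes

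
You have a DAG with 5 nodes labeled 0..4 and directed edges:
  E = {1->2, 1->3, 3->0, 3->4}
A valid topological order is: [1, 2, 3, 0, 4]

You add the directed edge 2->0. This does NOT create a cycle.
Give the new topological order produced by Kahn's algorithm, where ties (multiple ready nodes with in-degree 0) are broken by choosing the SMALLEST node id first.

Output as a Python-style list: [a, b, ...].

Answer: [1, 2, 3, 0, 4]

Derivation:
Old toposort: [1, 2, 3, 0, 4]
Added edge: 2->0
Position of 2 (1) < position of 0 (3). Old order still valid.
Run Kahn's algorithm (break ties by smallest node id):
  initial in-degrees: [2, 0, 1, 1, 1]
  ready (indeg=0): [1]
  pop 1: indeg[2]->0; indeg[3]->0 | ready=[2, 3] | order so far=[1]
  pop 2: indeg[0]->1 | ready=[3] | order so far=[1, 2]
  pop 3: indeg[0]->0; indeg[4]->0 | ready=[0, 4] | order so far=[1, 2, 3]
  pop 0: no out-edges | ready=[4] | order so far=[1, 2, 3, 0]
  pop 4: no out-edges | ready=[] | order so far=[1, 2, 3, 0, 4]
  Result: [1, 2, 3, 0, 4]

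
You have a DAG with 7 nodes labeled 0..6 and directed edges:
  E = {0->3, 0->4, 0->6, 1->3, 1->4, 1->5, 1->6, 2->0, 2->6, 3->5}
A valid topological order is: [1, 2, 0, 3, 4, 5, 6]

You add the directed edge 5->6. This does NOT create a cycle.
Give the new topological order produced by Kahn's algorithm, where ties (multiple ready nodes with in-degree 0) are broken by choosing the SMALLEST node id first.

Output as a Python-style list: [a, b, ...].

Old toposort: [1, 2, 0, 3, 4, 5, 6]
Added edge: 5->6
Position of 5 (5) < position of 6 (6). Old order still valid.
Run Kahn's algorithm (break ties by smallest node id):
  initial in-degrees: [1, 0, 0, 2, 2, 2, 4]
  ready (indeg=0): [1, 2]
  pop 1: indeg[3]->1; indeg[4]->1; indeg[5]->1; indeg[6]->3 | ready=[2] | order so far=[1]
  pop 2: indeg[0]->0; indeg[6]->2 | ready=[0] | order so far=[1, 2]
  pop 0: indeg[3]->0; indeg[4]->0; indeg[6]->1 | ready=[3, 4] | order so far=[1, 2, 0]
  pop 3: indeg[5]->0 | ready=[4, 5] | order so far=[1, 2, 0, 3]
  pop 4: no out-edges | ready=[5] | order so far=[1, 2, 0, 3, 4]
  pop 5: indeg[6]->0 | ready=[6] | order so far=[1, 2, 0, 3, 4, 5]
  pop 6: no out-edges | ready=[] | order so far=[1, 2, 0, 3, 4, 5, 6]
  Result: [1, 2, 0, 3, 4, 5, 6]

Answer: [1, 2, 0, 3, 4, 5, 6]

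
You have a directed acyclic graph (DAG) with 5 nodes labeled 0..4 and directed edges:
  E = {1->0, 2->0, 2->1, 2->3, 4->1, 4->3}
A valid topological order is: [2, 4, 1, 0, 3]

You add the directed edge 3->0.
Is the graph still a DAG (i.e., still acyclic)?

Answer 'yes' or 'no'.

Given toposort: [2, 4, 1, 0, 3]
Position of 3: index 4; position of 0: index 3
New edge 3->0: backward (u after v in old order)
Backward edge: old toposort is now invalid. Check if this creates a cycle.
Does 0 already reach 3? Reachable from 0: [0]. NO -> still a DAG (reorder needed).
Still a DAG? yes

Answer: yes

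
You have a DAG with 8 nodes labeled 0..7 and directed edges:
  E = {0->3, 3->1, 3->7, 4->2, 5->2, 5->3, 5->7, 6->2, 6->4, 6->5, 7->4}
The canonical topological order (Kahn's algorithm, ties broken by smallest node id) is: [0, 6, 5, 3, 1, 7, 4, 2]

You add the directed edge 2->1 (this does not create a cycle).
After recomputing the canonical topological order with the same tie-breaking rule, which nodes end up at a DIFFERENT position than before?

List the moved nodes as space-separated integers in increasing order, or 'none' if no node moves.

Old toposort: [0, 6, 5, 3, 1, 7, 4, 2]
Added edge 2->1
Recompute Kahn (smallest-id tiebreak):
  initial in-degrees: [0, 2, 3, 2, 2, 1, 0, 2]
  ready (indeg=0): [0, 6]
  pop 0: indeg[3]->1 | ready=[6] | order so far=[0]
  pop 6: indeg[2]->2; indeg[4]->1; indeg[5]->0 | ready=[5] | order so far=[0, 6]
  pop 5: indeg[2]->1; indeg[3]->0; indeg[7]->1 | ready=[3] | order so far=[0, 6, 5]
  pop 3: indeg[1]->1; indeg[7]->0 | ready=[7] | order so far=[0, 6, 5, 3]
  pop 7: indeg[4]->0 | ready=[4] | order so far=[0, 6, 5, 3, 7]
  pop 4: indeg[2]->0 | ready=[2] | order so far=[0, 6, 5, 3, 7, 4]
  pop 2: indeg[1]->0 | ready=[1] | order so far=[0, 6, 5, 3, 7, 4, 2]
  pop 1: no out-edges | ready=[] | order so far=[0, 6, 5, 3, 7, 4, 2, 1]
New canonical toposort: [0, 6, 5, 3, 7, 4, 2, 1]
Compare positions:
  Node 0: index 0 -> 0 (same)
  Node 1: index 4 -> 7 (moved)
  Node 2: index 7 -> 6 (moved)
  Node 3: index 3 -> 3 (same)
  Node 4: index 6 -> 5 (moved)
  Node 5: index 2 -> 2 (same)
  Node 6: index 1 -> 1 (same)
  Node 7: index 5 -> 4 (moved)
Nodes that changed position: 1 2 4 7

Answer: 1 2 4 7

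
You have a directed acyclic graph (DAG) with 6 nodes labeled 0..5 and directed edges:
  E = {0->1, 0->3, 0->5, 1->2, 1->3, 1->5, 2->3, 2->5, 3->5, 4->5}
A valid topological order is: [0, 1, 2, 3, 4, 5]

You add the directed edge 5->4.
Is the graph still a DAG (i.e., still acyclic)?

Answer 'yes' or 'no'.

Given toposort: [0, 1, 2, 3, 4, 5]
Position of 5: index 5; position of 4: index 4
New edge 5->4: backward (u after v in old order)
Backward edge: old toposort is now invalid. Check if this creates a cycle.
Does 4 already reach 5? Reachable from 4: [4, 5]. YES -> cycle!
Still a DAG? no

Answer: no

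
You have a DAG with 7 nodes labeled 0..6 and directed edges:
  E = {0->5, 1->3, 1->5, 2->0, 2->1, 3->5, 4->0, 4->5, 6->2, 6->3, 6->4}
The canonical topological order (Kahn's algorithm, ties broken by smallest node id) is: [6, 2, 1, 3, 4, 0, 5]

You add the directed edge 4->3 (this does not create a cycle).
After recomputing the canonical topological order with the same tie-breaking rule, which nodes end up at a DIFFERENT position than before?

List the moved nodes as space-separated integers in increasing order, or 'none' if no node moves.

Answer: 0 3 4

Derivation:
Old toposort: [6, 2, 1, 3, 4, 0, 5]
Added edge 4->3
Recompute Kahn (smallest-id tiebreak):
  initial in-degrees: [2, 1, 1, 3, 1, 4, 0]
  ready (indeg=0): [6]
  pop 6: indeg[2]->0; indeg[3]->2; indeg[4]->0 | ready=[2, 4] | order so far=[6]
  pop 2: indeg[0]->1; indeg[1]->0 | ready=[1, 4] | order so far=[6, 2]
  pop 1: indeg[3]->1; indeg[5]->3 | ready=[4] | order so far=[6, 2, 1]
  pop 4: indeg[0]->0; indeg[3]->0; indeg[5]->2 | ready=[0, 3] | order so far=[6, 2, 1, 4]
  pop 0: indeg[5]->1 | ready=[3] | order so far=[6, 2, 1, 4, 0]
  pop 3: indeg[5]->0 | ready=[5] | order so far=[6, 2, 1, 4, 0, 3]
  pop 5: no out-edges | ready=[] | order so far=[6, 2, 1, 4, 0, 3, 5]
New canonical toposort: [6, 2, 1, 4, 0, 3, 5]
Compare positions:
  Node 0: index 5 -> 4 (moved)
  Node 1: index 2 -> 2 (same)
  Node 2: index 1 -> 1 (same)
  Node 3: index 3 -> 5 (moved)
  Node 4: index 4 -> 3 (moved)
  Node 5: index 6 -> 6 (same)
  Node 6: index 0 -> 0 (same)
Nodes that changed position: 0 3 4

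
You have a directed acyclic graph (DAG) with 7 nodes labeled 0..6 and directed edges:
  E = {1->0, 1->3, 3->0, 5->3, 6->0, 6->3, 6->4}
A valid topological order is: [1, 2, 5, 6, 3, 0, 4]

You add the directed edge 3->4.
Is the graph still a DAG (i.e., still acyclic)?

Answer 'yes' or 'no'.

Given toposort: [1, 2, 5, 6, 3, 0, 4]
Position of 3: index 4; position of 4: index 6
New edge 3->4: forward
Forward edge: respects the existing order. Still a DAG, same toposort still valid.
Still a DAG? yes

Answer: yes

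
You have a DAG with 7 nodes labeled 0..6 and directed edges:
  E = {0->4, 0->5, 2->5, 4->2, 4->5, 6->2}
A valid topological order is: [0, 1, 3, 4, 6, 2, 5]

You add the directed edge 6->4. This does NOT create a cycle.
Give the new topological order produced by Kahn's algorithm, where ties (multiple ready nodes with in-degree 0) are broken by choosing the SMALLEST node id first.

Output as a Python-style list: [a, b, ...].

Old toposort: [0, 1, 3, 4, 6, 2, 5]
Added edge: 6->4
Position of 6 (4) > position of 4 (3). Must reorder: 6 must now come before 4.
Run Kahn's algorithm (break ties by smallest node id):
  initial in-degrees: [0, 0, 2, 0, 2, 3, 0]
  ready (indeg=0): [0, 1, 3, 6]
  pop 0: indeg[4]->1; indeg[5]->2 | ready=[1, 3, 6] | order so far=[0]
  pop 1: no out-edges | ready=[3, 6] | order so far=[0, 1]
  pop 3: no out-edges | ready=[6] | order so far=[0, 1, 3]
  pop 6: indeg[2]->1; indeg[4]->0 | ready=[4] | order so far=[0, 1, 3, 6]
  pop 4: indeg[2]->0; indeg[5]->1 | ready=[2] | order so far=[0, 1, 3, 6, 4]
  pop 2: indeg[5]->0 | ready=[5] | order so far=[0, 1, 3, 6, 4, 2]
  pop 5: no out-edges | ready=[] | order so far=[0, 1, 3, 6, 4, 2, 5]
  Result: [0, 1, 3, 6, 4, 2, 5]

Answer: [0, 1, 3, 6, 4, 2, 5]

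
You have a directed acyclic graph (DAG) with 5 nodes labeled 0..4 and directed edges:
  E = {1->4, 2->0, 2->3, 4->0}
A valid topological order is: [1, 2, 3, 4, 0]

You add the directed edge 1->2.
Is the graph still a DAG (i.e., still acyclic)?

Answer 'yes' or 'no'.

Given toposort: [1, 2, 3, 4, 0]
Position of 1: index 0; position of 2: index 1
New edge 1->2: forward
Forward edge: respects the existing order. Still a DAG, same toposort still valid.
Still a DAG? yes

Answer: yes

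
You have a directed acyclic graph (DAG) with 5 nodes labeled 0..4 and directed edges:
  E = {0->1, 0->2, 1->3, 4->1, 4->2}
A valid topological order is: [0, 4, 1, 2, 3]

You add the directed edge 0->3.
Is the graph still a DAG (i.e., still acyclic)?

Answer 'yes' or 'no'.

Given toposort: [0, 4, 1, 2, 3]
Position of 0: index 0; position of 3: index 4
New edge 0->3: forward
Forward edge: respects the existing order. Still a DAG, same toposort still valid.
Still a DAG? yes

Answer: yes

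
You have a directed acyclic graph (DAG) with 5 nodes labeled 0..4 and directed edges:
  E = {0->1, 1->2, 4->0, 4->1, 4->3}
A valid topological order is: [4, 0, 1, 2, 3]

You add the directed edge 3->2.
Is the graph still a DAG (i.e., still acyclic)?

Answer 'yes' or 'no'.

Answer: yes

Derivation:
Given toposort: [4, 0, 1, 2, 3]
Position of 3: index 4; position of 2: index 3
New edge 3->2: backward (u after v in old order)
Backward edge: old toposort is now invalid. Check if this creates a cycle.
Does 2 already reach 3? Reachable from 2: [2]. NO -> still a DAG (reorder needed).
Still a DAG? yes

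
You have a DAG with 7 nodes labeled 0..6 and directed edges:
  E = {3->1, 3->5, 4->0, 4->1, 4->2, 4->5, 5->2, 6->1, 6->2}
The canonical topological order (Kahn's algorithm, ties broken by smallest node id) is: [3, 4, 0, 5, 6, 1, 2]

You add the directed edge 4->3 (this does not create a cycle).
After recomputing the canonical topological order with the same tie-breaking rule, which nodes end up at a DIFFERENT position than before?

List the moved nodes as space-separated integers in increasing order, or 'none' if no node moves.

Answer: 0 3 4

Derivation:
Old toposort: [3, 4, 0, 5, 6, 1, 2]
Added edge 4->3
Recompute Kahn (smallest-id tiebreak):
  initial in-degrees: [1, 3, 3, 1, 0, 2, 0]
  ready (indeg=0): [4, 6]
  pop 4: indeg[0]->0; indeg[1]->2; indeg[2]->2; indeg[3]->0; indeg[5]->1 | ready=[0, 3, 6] | order so far=[4]
  pop 0: no out-edges | ready=[3, 6] | order so far=[4, 0]
  pop 3: indeg[1]->1; indeg[5]->0 | ready=[5, 6] | order so far=[4, 0, 3]
  pop 5: indeg[2]->1 | ready=[6] | order so far=[4, 0, 3, 5]
  pop 6: indeg[1]->0; indeg[2]->0 | ready=[1, 2] | order so far=[4, 0, 3, 5, 6]
  pop 1: no out-edges | ready=[2] | order so far=[4, 0, 3, 5, 6, 1]
  pop 2: no out-edges | ready=[] | order so far=[4, 0, 3, 5, 6, 1, 2]
New canonical toposort: [4, 0, 3, 5, 6, 1, 2]
Compare positions:
  Node 0: index 2 -> 1 (moved)
  Node 1: index 5 -> 5 (same)
  Node 2: index 6 -> 6 (same)
  Node 3: index 0 -> 2 (moved)
  Node 4: index 1 -> 0 (moved)
  Node 5: index 3 -> 3 (same)
  Node 6: index 4 -> 4 (same)
Nodes that changed position: 0 3 4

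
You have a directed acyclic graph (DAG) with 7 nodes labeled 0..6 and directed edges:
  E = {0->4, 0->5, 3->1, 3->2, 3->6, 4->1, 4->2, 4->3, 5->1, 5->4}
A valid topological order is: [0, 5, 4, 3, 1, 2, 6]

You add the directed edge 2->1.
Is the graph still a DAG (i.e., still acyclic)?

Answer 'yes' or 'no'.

Given toposort: [0, 5, 4, 3, 1, 2, 6]
Position of 2: index 5; position of 1: index 4
New edge 2->1: backward (u after v in old order)
Backward edge: old toposort is now invalid. Check if this creates a cycle.
Does 1 already reach 2? Reachable from 1: [1]. NO -> still a DAG (reorder needed).
Still a DAG? yes

Answer: yes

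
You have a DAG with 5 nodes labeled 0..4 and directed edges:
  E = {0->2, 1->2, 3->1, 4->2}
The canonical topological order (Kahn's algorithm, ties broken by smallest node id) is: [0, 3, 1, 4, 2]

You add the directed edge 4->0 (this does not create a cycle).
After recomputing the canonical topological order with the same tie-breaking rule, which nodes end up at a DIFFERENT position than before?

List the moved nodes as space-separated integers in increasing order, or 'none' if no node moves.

Old toposort: [0, 3, 1, 4, 2]
Added edge 4->0
Recompute Kahn (smallest-id tiebreak):
  initial in-degrees: [1, 1, 3, 0, 0]
  ready (indeg=0): [3, 4]
  pop 3: indeg[1]->0 | ready=[1, 4] | order so far=[3]
  pop 1: indeg[2]->2 | ready=[4] | order so far=[3, 1]
  pop 4: indeg[0]->0; indeg[2]->1 | ready=[0] | order so far=[3, 1, 4]
  pop 0: indeg[2]->0 | ready=[2] | order so far=[3, 1, 4, 0]
  pop 2: no out-edges | ready=[] | order so far=[3, 1, 4, 0, 2]
New canonical toposort: [3, 1, 4, 0, 2]
Compare positions:
  Node 0: index 0 -> 3 (moved)
  Node 1: index 2 -> 1 (moved)
  Node 2: index 4 -> 4 (same)
  Node 3: index 1 -> 0 (moved)
  Node 4: index 3 -> 2 (moved)
Nodes that changed position: 0 1 3 4

Answer: 0 1 3 4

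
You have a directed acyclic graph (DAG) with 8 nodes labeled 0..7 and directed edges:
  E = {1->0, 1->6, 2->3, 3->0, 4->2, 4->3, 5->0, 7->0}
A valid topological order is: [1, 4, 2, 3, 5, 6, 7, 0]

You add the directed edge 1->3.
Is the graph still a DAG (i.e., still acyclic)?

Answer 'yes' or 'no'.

Given toposort: [1, 4, 2, 3, 5, 6, 7, 0]
Position of 1: index 0; position of 3: index 3
New edge 1->3: forward
Forward edge: respects the existing order. Still a DAG, same toposort still valid.
Still a DAG? yes

Answer: yes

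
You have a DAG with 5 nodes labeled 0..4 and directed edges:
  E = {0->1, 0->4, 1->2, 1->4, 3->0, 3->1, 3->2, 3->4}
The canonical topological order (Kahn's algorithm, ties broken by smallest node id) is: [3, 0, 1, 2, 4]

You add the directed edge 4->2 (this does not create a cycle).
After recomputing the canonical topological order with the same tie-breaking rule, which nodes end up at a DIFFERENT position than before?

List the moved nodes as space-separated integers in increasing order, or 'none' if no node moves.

Old toposort: [3, 0, 1, 2, 4]
Added edge 4->2
Recompute Kahn (smallest-id tiebreak):
  initial in-degrees: [1, 2, 3, 0, 3]
  ready (indeg=0): [3]
  pop 3: indeg[0]->0; indeg[1]->1; indeg[2]->2; indeg[4]->2 | ready=[0] | order so far=[3]
  pop 0: indeg[1]->0; indeg[4]->1 | ready=[1] | order so far=[3, 0]
  pop 1: indeg[2]->1; indeg[4]->0 | ready=[4] | order so far=[3, 0, 1]
  pop 4: indeg[2]->0 | ready=[2] | order so far=[3, 0, 1, 4]
  pop 2: no out-edges | ready=[] | order so far=[3, 0, 1, 4, 2]
New canonical toposort: [3, 0, 1, 4, 2]
Compare positions:
  Node 0: index 1 -> 1 (same)
  Node 1: index 2 -> 2 (same)
  Node 2: index 3 -> 4 (moved)
  Node 3: index 0 -> 0 (same)
  Node 4: index 4 -> 3 (moved)
Nodes that changed position: 2 4

Answer: 2 4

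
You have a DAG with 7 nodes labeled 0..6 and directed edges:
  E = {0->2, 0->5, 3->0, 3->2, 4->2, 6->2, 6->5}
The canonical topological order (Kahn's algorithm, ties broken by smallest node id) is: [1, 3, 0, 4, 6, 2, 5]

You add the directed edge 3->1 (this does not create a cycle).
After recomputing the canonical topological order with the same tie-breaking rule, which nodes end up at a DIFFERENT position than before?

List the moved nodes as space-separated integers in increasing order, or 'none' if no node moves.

Answer: 0 1 3

Derivation:
Old toposort: [1, 3, 0, 4, 6, 2, 5]
Added edge 3->1
Recompute Kahn (smallest-id tiebreak):
  initial in-degrees: [1, 1, 4, 0, 0, 2, 0]
  ready (indeg=0): [3, 4, 6]
  pop 3: indeg[0]->0; indeg[1]->0; indeg[2]->3 | ready=[0, 1, 4, 6] | order so far=[3]
  pop 0: indeg[2]->2; indeg[5]->1 | ready=[1, 4, 6] | order so far=[3, 0]
  pop 1: no out-edges | ready=[4, 6] | order so far=[3, 0, 1]
  pop 4: indeg[2]->1 | ready=[6] | order so far=[3, 0, 1, 4]
  pop 6: indeg[2]->0; indeg[5]->0 | ready=[2, 5] | order so far=[3, 0, 1, 4, 6]
  pop 2: no out-edges | ready=[5] | order so far=[3, 0, 1, 4, 6, 2]
  pop 5: no out-edges | ready=[] | order so far=[3, 0, 1, 4, 6, 2, 5]
New canonical toposort: [3, 0, 1, 4, 6, 2, 5]
Compare positions:
  Node 0: index 2 -> 1 (moved)
  Node 1: index 0 -> 2 (moved)
  Node 2: index 5 -> 5 (same)
  Node 3: index 1 -> 0 (moved)
  Node 4: index 3 -> 3 (same)
  Node 5: index 6 -> 6 (same)
  Node 6: index 4 -> 4 (same)
Nodes that changed position: 0 1 3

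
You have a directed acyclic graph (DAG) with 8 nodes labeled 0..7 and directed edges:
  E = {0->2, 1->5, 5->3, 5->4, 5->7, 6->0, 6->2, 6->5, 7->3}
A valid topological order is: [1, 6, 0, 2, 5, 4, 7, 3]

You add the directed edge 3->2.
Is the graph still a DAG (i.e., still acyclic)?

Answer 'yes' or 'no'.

Given toposort: [1, 6, 0, 2, 5, 4, 7, 3]
Position of 3: index 7; position of 2: index 3
New edge 3->2: backward (u after v in old order)
Backward edge: old toposort is now invalid. Check if this creates a cycle.
Does 2 already reach 3? Reachable from 2: [2]. NO -> still a DAG (reorder needed).
Still a DAG? yes

Answer: yes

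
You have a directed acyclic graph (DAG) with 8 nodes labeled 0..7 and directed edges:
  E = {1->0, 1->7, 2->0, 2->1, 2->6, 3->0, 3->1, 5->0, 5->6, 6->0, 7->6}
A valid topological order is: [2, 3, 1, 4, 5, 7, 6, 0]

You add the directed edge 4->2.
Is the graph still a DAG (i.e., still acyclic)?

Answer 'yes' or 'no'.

Given toposort: [2, 3, 1, 4, 5, 7, 6, 0]
Position of 4: index 3; position of 2: index 0
New edge 4->2: backward (u after v in old order)
Backward edge: old toposort is now invalid. Check if this creates a cycle.
Does 2 already reach 4? Reachable from 2: [0, 1, 2, 6, 7]. NO -> still a DAG (reorder needed).
Still a DAG? yes

Answer: yes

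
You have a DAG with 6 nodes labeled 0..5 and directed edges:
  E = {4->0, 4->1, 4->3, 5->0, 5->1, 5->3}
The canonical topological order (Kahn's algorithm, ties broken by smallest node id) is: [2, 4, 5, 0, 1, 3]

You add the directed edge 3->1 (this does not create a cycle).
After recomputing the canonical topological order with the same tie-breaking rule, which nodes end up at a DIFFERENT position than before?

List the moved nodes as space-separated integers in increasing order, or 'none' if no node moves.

Answer: 1 3

Derivation:
Old toposort: [2, 4, 5, 0, 1, 3]
Added edge 3->1
Recompute Kahn (smallest-id tiebreak):
  initial in-degrees: [2, 3, 0, 2, 0, 0]
  ready (indeg=0): [2, 4, 5]
  pop 2: no out-edges | ready=[4, 5] | order so far=[2]
  pop 4: indeg[0]->1; indeg[1]->2; indeg[3]->1 | ready=[5] | order so far=[2, 4]
  pop 5: indeg[0]->0; indeg[1]->1; indeg[3]->0 | ready=[0, 3] | order so far=[2, 4, 5]
  pop 0: no out-edges | ready=[3] | order so far=[2, 4, 5, 0]
  pop 3: indeg[1]->0 | ready=[1] | order so far=[2, 4, 5, 0, 3]
  pop 1: no out-edges | ready=[] | order so far=[2, 4, 5, 0, 3, 1]
New canonical toposort: [2, 4, 5, 0, 3, 1]
Compare positions:
  Node 0: index 3 -> 3 (same)
  Node 1: index 4 -> 5 (moved)
  Node 2: index 0 -> 0 (same)
  Node 3: index 5 -> 4 (moved)
  Node 4: index 1 -> 1 (same)
  Node 5: index 2 -> 2 (same)
Nodes that changed position: 1 3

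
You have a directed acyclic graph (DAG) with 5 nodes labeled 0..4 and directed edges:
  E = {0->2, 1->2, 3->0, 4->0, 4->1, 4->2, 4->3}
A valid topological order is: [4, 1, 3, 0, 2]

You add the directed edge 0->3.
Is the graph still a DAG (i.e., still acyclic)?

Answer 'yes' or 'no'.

Given toposort: [4, 1, 3, 0, 2]
Position of 0: index 3; position of 3: index 2
New edge 0->3: backward (u after v in old order)
Backward edge: old toposort is now invalid. Check if this creates a cycle.
Does 3 already reach 0? Reachable from 3: [0, 2, 3]. YES -> cycle!
Still a DAG? no

Answer: no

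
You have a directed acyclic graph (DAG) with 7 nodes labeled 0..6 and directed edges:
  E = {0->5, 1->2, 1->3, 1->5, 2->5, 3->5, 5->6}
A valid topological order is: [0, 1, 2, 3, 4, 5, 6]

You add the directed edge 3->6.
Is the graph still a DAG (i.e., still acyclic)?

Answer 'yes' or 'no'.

Given toposort: [0, 1, 2, 3, 4, 5, 6]
Position of 3: index 3; position of 6: index 6
New edge 3->6: forward
Forward edge: respects the existing order. Still a DAG, same toposort still valid.
Still a DAG? yes

Answer: yes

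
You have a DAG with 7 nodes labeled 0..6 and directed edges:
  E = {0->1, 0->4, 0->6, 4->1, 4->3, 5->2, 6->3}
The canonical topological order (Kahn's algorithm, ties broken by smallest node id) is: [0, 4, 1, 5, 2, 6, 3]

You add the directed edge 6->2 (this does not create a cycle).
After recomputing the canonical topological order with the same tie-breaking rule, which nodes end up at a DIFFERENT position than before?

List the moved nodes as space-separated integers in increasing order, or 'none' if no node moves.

Old toposort: [0, 4, 1, 5, 2, 6, 3]
Added edge 6->2
Recompute Kahn (smallest-id tiebreak):
  initial in-degrees: [0, 2, 2, 2, 1, 0, 1]
  ready (indeg=0): [0, 5]
  pop 0: indeg[1]->1; indeg[4]->0; indeg[6]->0 | ready=[4, 5, 6] | order so far=[0]
  pop 4: indeg[1]->0; indeg[3]->1 | ready=[1, 5, 6] | order so far=[0, 4]
  pop 1: no out-edges | ready=[5, 6] | order so far=[0, 4, 1]
  pop 5: indeg[2]->1 | ready=[6] | order so far=[0, 4, 1, 5]
  pop 6: indeg[2]->0; indeg[3]->0 | ready=[2, 3] | order so far=[0, 4, 1, 5, 6]
  pop 2: no out-edges | ready=[3] | order so far=[0, 4, 1, 5, 6, 2]
  pop 3: no out-edges | ready=[] | order so far=[0, 4, 1, 5, 6, 2, 3]
New canonical toposort: [0, 4, 1, 5, 6, 2, 3]
Compare positions:
  Node 0: index 0 -> 0 (same)
  Node 1: index 2 -> 2 (same)
  Node 2: index 4 -> 5 (moved)
  Node 3: index 6 -> 6 (same)
  Node 4: index 1 -> 1 (same)
  Node 5: index 3 -> 3 (same)
  Node 6: index 5 -> 4 (moved)
Nodes that changed position: 2 6

Answer: 2 6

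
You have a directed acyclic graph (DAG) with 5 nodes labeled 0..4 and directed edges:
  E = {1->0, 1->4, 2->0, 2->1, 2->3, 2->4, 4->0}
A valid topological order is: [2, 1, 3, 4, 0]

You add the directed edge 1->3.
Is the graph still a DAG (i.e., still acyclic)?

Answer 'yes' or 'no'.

Answer: yes

Derivation:
Given toposort: [2, 1, 3, 4, 0]
Position of 1: index 1; position of 3: index 2
New edge 1->3: forward
Forward edge: respects the existing order. Still a DAG, same toposort still valid.
Still a DAG? yes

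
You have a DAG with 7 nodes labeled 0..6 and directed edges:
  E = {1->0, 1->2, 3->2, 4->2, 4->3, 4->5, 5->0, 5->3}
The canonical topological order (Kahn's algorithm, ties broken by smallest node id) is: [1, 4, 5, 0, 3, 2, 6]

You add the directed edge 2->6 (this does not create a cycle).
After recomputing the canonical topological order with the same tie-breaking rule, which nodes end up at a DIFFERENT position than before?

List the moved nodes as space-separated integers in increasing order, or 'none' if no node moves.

Old toposort: [1, 4, 5, 0, 3, 2, 6]
Added edge 2->6
Recompute Kahn (smallest-id tiebreak):
  initial in-degrees: [2, 0, 3, 2, 0, 1, 1]
  ready (indeg=0): [1, 4]
  pop 1: indeg[0]->1; indeg[2]->2 | ready=[4] | order so far=[1]
  pop 4: indeg[2]->1; indeg[3]->1; indeg[5]->0 | ready=[5] | order so far=[1, 4]
  pop 5: indeg[0]->0; indeg[3]->0 | ready=[0, 3] | order so far=[1, 4, 5]
  pop 0: no out-edges | ready=[3] | order so far=[1, 4, 5, 0]
  pop 3: indeg[2]->0 | ready=[2] | order so far=[1, 4, 5, 0, 3]
  pop 2: indeg[6]->0 | ready=[6] | order so far=[1, 4, 5, 0, 3, 2]
  pop 6: no out-edges | ready=[] | order so far=[1, 4, 5, 0, 3, 2, 6]
New canonical toposort: [1, 4, 5, 0, 3, 2, 6]
Compare positions:
  Node 0: index 3 -> 3 (same)
  Node 1: index 0 -> 0 (same)
  Node 2: index 5 -> 5 (same)
  Node 3: index 4 -> 4 (same)
  Node 4: index 1 -> 1 (same)
  Node 5: index 2 -> 2 (same)
  Node 6: index 6 -> 6 (same)
Nodes that changed position: none

Answer: none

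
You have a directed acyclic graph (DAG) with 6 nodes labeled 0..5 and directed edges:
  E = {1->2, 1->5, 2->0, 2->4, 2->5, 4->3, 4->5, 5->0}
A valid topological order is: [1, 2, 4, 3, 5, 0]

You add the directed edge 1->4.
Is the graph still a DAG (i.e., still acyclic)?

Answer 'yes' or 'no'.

Answer: yes

Derivation:
Given toposort: [1, 2, 4, 3, 5, 0]
Position of 1: index 0; position of 4: index 2
New edge 1->4: forward
Forward edge: respects the existing order. Still a DAG, same toposort still valid.
Still a DAG? yes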